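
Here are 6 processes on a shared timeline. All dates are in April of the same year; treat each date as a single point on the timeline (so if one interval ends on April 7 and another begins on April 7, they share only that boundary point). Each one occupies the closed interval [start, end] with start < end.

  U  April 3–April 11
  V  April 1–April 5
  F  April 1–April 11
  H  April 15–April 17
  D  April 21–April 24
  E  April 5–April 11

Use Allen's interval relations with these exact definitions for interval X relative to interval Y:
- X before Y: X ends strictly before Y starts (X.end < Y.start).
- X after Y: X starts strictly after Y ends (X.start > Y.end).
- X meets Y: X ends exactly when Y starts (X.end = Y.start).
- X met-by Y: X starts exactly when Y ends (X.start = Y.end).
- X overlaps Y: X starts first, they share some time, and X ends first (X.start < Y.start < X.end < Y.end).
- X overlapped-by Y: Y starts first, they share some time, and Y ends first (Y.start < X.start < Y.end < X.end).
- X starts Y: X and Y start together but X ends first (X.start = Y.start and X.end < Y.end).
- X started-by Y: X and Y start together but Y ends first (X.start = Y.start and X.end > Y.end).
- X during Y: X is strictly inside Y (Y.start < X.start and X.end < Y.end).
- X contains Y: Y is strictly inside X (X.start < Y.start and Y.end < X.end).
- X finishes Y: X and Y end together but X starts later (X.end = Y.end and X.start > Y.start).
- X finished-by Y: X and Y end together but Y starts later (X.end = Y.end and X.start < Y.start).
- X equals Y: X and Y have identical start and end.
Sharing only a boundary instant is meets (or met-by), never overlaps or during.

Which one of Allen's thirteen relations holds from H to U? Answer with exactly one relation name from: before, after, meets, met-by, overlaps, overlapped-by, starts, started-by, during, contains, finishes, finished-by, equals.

after

H = [April 15, April 17]; U = [April 3, April 11].
Compare endpoints: H.start > U.start, H.start > U.end, H.end > U.start, H.end > U.end.
That pattern is 'after'.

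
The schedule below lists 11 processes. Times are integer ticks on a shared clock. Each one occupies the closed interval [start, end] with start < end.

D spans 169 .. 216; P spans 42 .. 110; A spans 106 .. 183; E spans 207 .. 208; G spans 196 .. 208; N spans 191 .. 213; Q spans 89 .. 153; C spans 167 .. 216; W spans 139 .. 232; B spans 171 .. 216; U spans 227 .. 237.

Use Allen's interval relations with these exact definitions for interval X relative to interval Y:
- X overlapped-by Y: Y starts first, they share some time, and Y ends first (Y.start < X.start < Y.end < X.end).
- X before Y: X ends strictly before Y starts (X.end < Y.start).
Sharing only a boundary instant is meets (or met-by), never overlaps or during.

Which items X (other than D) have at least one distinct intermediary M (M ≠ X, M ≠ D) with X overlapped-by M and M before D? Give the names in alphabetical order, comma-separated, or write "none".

A, Q, W

Target D = [169, 216].
Intermediaries M with M before D: P, Q.
Via P — items with X overlapped-by P: A, Q.
Via Q — items with X overlapped-by Q: A, W.
Union: A, Q, W.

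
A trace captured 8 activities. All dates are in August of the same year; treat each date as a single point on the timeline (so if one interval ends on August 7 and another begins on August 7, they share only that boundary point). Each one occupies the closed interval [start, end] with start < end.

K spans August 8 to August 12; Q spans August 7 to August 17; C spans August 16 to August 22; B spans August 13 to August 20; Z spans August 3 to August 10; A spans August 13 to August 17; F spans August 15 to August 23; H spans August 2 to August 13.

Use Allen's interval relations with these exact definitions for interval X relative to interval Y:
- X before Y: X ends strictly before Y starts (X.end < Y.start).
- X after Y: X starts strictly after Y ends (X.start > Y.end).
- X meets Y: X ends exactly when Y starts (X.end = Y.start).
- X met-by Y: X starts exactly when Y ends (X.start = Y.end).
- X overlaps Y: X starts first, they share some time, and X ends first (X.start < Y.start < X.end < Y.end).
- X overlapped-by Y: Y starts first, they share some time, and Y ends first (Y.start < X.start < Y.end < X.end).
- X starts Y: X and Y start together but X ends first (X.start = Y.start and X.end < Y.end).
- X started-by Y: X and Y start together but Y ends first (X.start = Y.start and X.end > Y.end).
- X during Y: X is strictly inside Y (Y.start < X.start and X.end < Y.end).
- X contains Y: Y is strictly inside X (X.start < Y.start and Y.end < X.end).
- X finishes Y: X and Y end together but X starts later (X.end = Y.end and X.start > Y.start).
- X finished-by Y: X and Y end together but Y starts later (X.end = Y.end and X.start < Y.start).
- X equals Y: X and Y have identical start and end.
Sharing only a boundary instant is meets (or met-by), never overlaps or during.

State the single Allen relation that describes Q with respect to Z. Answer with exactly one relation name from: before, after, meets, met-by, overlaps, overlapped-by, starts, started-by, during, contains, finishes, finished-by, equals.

Q = [August 7, August 17]; Z = [August 3, August 10].
Compare endpoints: Q.start > Z.start, Q.start < Z.end, Q.end > Z.start, Q.end > Z.end.
That pattern is 'overlapped-by'.

overlapped-by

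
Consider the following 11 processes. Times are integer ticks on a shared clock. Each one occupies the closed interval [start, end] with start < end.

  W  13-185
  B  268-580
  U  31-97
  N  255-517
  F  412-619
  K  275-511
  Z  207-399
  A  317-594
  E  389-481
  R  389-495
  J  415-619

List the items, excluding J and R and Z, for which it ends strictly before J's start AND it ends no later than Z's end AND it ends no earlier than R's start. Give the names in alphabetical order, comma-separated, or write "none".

Conditions: its end is strictly before J's start (X.end < 415) AND its end is no later than Z's end (X.end <= 399) AND its end is no earlier than R's start (X.end >= 389).
A: end 594 < 415? ✗; end 594 <= 399? ✗; end 594 >= 389? ✓ → no.
B: end 580 < 415? ✗; end 580 <= 399? ✗; end 580 >= 389? ✓ → no.
E: end 481 < 415? ✗; end 481 <= 399? ✗; end 481 >= 389? ✓ → no.
F: end 619 < 415? ✗; end 619 <= 399? ✗; end 619 >= 389? ✓ → no.
K: end 511 < 415? ✗; end 511 <= 399? ✗; end 511 >= 389? ✓ → no.
N: end 517 < 415? ✗; end 517 <= 399? ✗; end 517 >= 389? ✓ → no.
U: end 97 < 415? ✓; end 97 <= 399? ✓; end 97 >= 389? ✗ → no.
W: end 185 < 415? ✓; end 185 <= 399? ✓; end 185 >= 389? ✗ → no.
Result: none.

none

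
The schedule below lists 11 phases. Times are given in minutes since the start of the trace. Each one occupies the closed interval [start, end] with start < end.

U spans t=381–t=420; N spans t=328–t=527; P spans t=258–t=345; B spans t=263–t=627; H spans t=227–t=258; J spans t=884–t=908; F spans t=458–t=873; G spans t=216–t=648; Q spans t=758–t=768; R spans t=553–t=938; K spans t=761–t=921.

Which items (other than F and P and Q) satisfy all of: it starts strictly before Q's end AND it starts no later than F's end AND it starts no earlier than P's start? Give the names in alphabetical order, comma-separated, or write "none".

B, K, N, R, U

Conditions: its start is strictly before Q's end (X.start < t=768) AND its start is no later than F's end (X.start <= t=873) AND its start is no earlier than P's start (X.start >= t=258).
B: start t=263 < t=768? ✓; start t=263 <= t=873? ✓; start t=263 >= t=258? ✓ → yes.
G: start t=216 < t=768? ✓; start t=216 <= t=873? ✓; start t=216 >= t=258? ✗ → no.
H: start t=227 < t=768? ✓; start t=227 <= t=873? ✓; start t=227 >= t=258? ✗ → no.
J: start t=884 < t=768? ✗; start t=884 <= t=873? ✗; start t=884 >= t=258? ✓ → no.
K: start t=761 < t=768? ✓; start t=761 <= t=873? ✓; start t=761 >= t=258? ✓ → yes.
N: start t=328 < t=768? ✓; start t=328 <= t=873? ✓; start t=328 >= t=258? ✓ → yes.
R: start t=553 < t=768? ✓; start t=553 <= t=873? ✓; start t=553 >= t=258? ✓ → yes.
U: start t=381 < t=768? ✓; start t=381 <= t=873? ✓; start t=381 >= t=258? ✓ → yes.
Result: B, K, N, R, U.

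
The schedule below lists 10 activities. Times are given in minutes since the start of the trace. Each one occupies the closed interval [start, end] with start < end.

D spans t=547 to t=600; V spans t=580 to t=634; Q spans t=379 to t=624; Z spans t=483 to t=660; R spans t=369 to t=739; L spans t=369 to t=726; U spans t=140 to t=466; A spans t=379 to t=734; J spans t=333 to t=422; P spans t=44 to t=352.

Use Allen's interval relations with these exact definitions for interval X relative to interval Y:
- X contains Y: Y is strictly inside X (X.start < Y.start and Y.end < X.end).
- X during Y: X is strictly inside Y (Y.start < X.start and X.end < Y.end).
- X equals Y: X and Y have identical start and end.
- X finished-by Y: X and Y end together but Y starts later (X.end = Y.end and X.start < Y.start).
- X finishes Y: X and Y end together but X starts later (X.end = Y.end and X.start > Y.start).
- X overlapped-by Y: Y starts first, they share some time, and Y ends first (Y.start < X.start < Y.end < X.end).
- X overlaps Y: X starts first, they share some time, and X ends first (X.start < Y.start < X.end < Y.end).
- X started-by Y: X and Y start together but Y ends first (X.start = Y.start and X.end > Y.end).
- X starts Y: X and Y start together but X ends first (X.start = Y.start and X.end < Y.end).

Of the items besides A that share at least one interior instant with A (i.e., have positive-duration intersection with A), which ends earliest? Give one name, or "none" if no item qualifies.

Target A = [t=379, t=734].
D [t=547, t=600] → during → candidate.
J [t=333, t=422] → overlaps → candidate.
L [t=369, t=726] → overlaps → candidate.
P [t=44, t=352] → before → excluded.
Q [t=379, t=624] → starts → candidate.
R [t=369, t=739] → contains → candidate.
U [t=140, t=466] → overlaps → candidate.
V [t=580, t=634] → during → candidate.
Z [t=483, t=660] → during → candidate.
Among candidates, earliest end is t=422 → J.

J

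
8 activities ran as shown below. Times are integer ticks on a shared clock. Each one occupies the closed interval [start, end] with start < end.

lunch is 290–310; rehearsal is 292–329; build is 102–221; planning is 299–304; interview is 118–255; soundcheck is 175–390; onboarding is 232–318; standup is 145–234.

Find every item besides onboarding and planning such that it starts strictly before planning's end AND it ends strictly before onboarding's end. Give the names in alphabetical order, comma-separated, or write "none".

Conditions: its start is strictly before planning's end (X.start < 304) AND its end is strictly before onboarding's end (X.end < 318).
build: start 102 < 304? ✓; end 221 < 318? ✓ → yes.
interview: start 118 < 304? ✓; end 255 < 318? ✓ → yes.
lunch: start 290 < 304? ✓; end 310 < 318? ✓ → yes.
rehearsal: start 292 < 304? ✓; end 329 < 318? ✗ → no.
soundcheck: start 175 < 304? ✓; end 390 < 318? ✗ → no.
standup: start 145 < 304? ✓; end 234 < 318? ✓ → yes.
Result: build, interview, lunch, standup.

build, interview, lunch, standup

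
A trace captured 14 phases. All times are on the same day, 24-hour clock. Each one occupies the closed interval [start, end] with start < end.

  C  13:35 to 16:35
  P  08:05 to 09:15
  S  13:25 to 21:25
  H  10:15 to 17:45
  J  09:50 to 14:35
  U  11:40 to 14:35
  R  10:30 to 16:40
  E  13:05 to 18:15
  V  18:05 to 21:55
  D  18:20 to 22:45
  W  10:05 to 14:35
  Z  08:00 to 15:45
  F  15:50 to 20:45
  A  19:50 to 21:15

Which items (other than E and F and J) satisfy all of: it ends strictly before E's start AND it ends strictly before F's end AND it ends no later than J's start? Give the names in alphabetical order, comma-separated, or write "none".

Conditions: its end is strictly before E's start (X.end < 13:05) AND its end is strictly before F's end (X.end < 20:45) AND its end is no later than J's start (X.end <= 09:50).
A: end 21:15 < 13:05? ✗; end 21:15 < 20:45? ✗; end 21:15 <= 09:50? ✗ → no.
C: end 16:35 < 13:05? ✗; end 16:35 < 20:45? ✓; end 16:35 <= 09:50? ✗ → no.
D: end 22:45 < 13:05? ✗; end 22:45 < 20:45? ✗; end 22:45 <= 09:50? ✗ → no.
H: end 17:45 < 13:05? ✗; end 17:45 < 20:45? ✓; end 17:45 <= 09:50? ✗ → no.
P: end 09:15 < 13:05? ✓; end 09:15 < 20:45? ✓; end 09:15 <= 09:50? ✓ → yes.
R: end 16:40 < 13:05? ✗; end 16:40 < 20:45? ✓; end 16:40 <= 09:50? ✗ → no.
S: end 21:25 < 13:05? ✗; end 21:25 < 20:45? ✗; end 21:25 <= 09:50? ✗ → no.
U: end 14:35 < 13:05? ✗; end 14:35 < 20:45? ✓; end 14:35 <= 09:50? ✗ → no.
V: end 21:55 < 13:05? ✗; end 21:55 < 20:45? ✗; end 21:55 <= 09:50? ✗ → no.
W: end 14:35 < 13:05? ✗; end 14:35 < 20:45? ✓; end 14:35 <= 09:50? ✗ → no.
Z: end 15:45 < 13:05? ✗; end 15:45 < 20:45? ✓; end 15:45 <= 09:50? ✗ → no.
Result: P.

P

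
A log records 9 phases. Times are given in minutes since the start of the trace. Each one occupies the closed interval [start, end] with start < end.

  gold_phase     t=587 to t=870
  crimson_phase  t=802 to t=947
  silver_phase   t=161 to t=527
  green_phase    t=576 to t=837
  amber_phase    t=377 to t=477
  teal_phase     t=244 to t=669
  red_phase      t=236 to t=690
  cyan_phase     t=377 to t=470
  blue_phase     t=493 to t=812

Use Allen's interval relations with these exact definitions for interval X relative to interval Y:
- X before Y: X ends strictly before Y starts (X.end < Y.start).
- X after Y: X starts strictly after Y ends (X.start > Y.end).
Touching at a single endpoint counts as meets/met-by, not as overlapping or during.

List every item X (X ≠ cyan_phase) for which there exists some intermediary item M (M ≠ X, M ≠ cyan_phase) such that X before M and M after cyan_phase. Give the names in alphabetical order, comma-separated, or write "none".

amber_phase, red_phase, silver_phase, teal_phase

Target cyan_phase = [t=377, t=470].
Intermediaries M with M after cyan_phase: blue_phase, crimson_phase, gold_phase, green_phase.
Via blue_phase — items with X before blue_phase: amber_phase.
Via crimson_phase — items with X before crimson_phase: amber_phase, red_phase, silver_phase, teal_phase.
Via gold_phase — items with X before gold_phase: amber_phase, silver_phase.
Via green_phase — items with X before green_phase: amber_phase, silver_phase.
Union: amber_phase, red_phase, silver_phase, teal_phase.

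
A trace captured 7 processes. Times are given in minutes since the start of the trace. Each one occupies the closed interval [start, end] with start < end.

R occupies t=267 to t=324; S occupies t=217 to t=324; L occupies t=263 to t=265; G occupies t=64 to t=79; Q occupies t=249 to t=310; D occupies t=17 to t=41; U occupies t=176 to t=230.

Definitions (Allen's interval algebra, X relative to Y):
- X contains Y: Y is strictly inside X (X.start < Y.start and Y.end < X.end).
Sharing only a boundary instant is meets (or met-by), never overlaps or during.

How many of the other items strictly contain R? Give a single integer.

Target R = [t=267, t=324].
D [t=17, t=41] → before → no.
G [t=64, t=79] → before → no.
L [t=263, t=265] → before → no.
Q [t=249, t=310] → overlaps → no.
S [t=217, t=324] → finished-by → no.
U [t=176, t=230] → before → no.
Total: 0.

0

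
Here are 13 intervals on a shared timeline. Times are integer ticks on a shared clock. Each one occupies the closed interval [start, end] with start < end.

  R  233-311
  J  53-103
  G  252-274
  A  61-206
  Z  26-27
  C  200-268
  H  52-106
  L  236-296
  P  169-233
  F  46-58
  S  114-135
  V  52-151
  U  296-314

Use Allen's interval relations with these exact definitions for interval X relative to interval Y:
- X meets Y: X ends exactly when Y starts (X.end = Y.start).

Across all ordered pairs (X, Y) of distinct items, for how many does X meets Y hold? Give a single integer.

2

Checking all 156 ordered pairs for relation 'meets'; matching pairs in alphabetical order:
(L, U): L meets U ✓
(P, R): P meets R ✓
Count: 2.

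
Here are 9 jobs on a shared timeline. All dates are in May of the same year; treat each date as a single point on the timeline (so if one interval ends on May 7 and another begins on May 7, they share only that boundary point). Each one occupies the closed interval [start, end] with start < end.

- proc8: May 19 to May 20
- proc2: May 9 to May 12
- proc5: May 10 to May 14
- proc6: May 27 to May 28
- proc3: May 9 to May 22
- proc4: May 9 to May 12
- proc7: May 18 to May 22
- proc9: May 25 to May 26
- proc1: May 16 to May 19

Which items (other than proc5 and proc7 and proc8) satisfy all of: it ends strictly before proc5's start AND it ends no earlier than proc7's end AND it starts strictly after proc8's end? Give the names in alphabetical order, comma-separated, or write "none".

Conditions: its end is strictly before proc5's start (X.end < May 10) AND its end is no earlier than proc7's end (X.end >= May 22) AND its start is strictly after proc8's end (X.start > May 20).
proc1: end May 19 < May 10? ✗; end May 19 >= May 22? ✗; start May 16 > May 20? ✗ → no.
proc2: end May 12 < May 10? ✗; end May 12 >= May 22? ✗; start May 9 > May 20? ✗ → no.
proc3: end May 22 < May 10? ✗; end May 22 >= May 22? ✓; start May 9 > May 20? ✗ → no.
proc4: end May 12 < May 10? ✗; end May 12 >= May 22? ✗; start May 9 > May 20? ✗ → no.
proc6: end May 28 < May 10? ✗; end May 28 >= May 22? ✓; start May 27 > May 20? ✓ → no.
proc9: end May 26 < May 10? ✗; end May 26 >= May 22? ✓; start May 25 > May 20? ✓ → no.
Result: none.

none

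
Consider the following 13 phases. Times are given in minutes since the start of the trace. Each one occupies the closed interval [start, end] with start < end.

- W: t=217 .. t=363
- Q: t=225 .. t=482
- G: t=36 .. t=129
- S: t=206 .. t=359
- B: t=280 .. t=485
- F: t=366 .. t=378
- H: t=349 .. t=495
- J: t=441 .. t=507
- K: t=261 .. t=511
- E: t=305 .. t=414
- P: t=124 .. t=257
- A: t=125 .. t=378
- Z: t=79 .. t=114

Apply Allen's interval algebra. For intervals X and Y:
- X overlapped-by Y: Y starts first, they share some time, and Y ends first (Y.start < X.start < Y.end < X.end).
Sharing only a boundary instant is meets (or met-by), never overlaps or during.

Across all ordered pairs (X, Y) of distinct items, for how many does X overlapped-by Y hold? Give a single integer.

30

Checking all 156 ordered pairs for relation 'overlapped-by'; matching pairs in alphabetical order:
(A, G): A overlapped-by G ✓
(A, P): A overlapped-by P ✓
(B, A): B overlapped-by A ✓
(B, Q): B overlapped-by Q ✓
(B, S): B overlapped-by S ✓
(B, W): B overlapped-by W ✓
(E, A): E overlapped-by A ✓
(E, S): E overlapped-by S ✓
(E, W): E overlapped-by W ✓
(H, A): H overlapped-by A ✓
(H, B): H overlapped-by B ✓
(H, E): H overlapped-by E ✓
(H, Q): H overlapped-by Q ✓
(H, S): H overlapped-by S ✓
(H, W): H overlapped-by W ✓
(J, B): J overlapped-by B ✓
(J, H): J overlapped-by H ✓
(J, Q): J overlapped-by Q ✓
(K, A): K overlapped-by A ✓
(K, Q): K overlapped-by Q ✓
(K, S): K overlapped-by S ✓
(K, W): K overlapped-by W ✓
(P, G): P overlapped-by G ✓
(Q, A): Q overlapped-by A ✓
... plus 6 further pairs not listed.
Count: 30.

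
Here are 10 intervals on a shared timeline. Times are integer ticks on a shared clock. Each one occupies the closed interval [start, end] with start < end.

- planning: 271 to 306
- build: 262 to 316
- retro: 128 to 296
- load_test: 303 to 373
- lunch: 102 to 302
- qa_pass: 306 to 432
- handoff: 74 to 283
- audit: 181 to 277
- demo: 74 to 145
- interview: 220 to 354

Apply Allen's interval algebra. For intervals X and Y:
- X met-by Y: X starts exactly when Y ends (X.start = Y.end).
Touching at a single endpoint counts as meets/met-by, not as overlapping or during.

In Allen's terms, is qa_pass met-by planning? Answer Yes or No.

qa_pass = [306, 432], planning = [271, 306].
Actual relation of qa_pass to planning: met-by.
Asked whether 'met-by' holds → Yes.

Yes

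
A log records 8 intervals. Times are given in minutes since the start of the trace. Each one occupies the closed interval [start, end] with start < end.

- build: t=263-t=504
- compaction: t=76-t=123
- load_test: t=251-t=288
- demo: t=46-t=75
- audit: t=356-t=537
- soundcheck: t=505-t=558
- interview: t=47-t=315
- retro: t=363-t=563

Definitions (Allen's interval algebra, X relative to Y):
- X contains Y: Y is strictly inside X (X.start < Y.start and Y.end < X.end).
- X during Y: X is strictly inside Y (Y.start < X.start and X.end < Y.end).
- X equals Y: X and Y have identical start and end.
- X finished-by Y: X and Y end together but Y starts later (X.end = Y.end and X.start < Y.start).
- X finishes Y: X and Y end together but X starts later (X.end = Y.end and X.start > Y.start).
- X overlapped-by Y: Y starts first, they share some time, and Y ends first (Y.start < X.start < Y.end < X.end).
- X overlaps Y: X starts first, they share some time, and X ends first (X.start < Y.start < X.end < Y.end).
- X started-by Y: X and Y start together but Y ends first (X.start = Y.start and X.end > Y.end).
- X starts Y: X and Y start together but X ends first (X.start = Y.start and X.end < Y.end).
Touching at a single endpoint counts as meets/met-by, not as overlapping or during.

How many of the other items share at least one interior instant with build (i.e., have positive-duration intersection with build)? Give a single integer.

4

Target build = [t=263, t=504].
audit [t=356, t=537] → overlapped-by → counts.
compaction [t=76, t=123] → before → no.
demo [t=46, t=75] → before → no.
interview [t=47, t=315] → overlaps → counts.
load_test [t=251, t=288] → overlaps → counts.
retro [t=363, t=563] → overlapped-by → counts.
soundcheck [t=505, t=558] → after → no.
Total: 4.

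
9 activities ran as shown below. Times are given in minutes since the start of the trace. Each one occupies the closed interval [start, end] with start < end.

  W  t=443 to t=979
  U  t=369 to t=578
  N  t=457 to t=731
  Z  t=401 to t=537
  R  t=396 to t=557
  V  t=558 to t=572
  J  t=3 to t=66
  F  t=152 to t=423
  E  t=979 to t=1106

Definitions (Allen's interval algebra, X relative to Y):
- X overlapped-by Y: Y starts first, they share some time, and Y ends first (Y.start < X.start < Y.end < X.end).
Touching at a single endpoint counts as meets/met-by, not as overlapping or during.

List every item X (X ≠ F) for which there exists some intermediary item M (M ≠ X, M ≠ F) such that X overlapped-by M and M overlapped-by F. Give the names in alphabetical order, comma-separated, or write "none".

Target F = [t=152, t=423].
Intermediaries M with M overlapped-by F: R, U, Z.
Via R — items with X overlapped-by R: N, W.
Via U — items with X overlapped-by U: N, W.
Via Z — items with X overlapped-by Z: N, W.
Union: N, W.

N, W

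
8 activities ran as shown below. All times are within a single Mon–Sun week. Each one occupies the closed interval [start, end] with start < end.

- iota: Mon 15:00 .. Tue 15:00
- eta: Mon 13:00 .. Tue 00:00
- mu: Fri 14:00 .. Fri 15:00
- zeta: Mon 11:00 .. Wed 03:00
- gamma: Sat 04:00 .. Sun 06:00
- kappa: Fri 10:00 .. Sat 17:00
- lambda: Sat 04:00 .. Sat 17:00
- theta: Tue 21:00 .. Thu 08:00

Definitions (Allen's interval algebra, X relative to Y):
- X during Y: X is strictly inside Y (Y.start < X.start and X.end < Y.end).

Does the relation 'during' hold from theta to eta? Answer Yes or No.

No

theta = [Tue 21:00, Thu 08:00], eta = [Mon 13:00, Tue 00:00].
Actual relation of theta to eta: after.
Asked whether 'during' holds → No.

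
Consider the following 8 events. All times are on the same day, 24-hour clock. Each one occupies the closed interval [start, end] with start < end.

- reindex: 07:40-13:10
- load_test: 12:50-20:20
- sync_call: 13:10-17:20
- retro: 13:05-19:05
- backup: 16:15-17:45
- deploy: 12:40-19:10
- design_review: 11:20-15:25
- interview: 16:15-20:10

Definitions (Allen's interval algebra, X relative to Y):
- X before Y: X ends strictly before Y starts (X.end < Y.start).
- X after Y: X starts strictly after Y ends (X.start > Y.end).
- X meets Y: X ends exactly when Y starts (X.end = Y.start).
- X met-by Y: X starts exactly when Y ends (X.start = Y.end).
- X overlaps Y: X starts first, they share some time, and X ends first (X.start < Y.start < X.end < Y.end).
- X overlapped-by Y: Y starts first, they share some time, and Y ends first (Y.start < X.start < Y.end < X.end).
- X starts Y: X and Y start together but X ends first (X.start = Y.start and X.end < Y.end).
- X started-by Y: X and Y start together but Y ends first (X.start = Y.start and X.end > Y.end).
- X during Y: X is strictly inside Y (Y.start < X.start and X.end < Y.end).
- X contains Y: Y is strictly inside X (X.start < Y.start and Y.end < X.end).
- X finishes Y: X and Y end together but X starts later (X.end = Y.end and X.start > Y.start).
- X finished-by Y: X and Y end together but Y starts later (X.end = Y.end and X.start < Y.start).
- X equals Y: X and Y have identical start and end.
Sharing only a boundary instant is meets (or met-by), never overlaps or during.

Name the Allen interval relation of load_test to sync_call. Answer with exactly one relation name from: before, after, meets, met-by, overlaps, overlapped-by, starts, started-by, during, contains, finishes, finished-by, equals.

load_test = [12:50, 20:20]; sync_call = [13:10, 17:20].
Compare endpoints: load_test.start < sync_call.start, load_test.start < sync_call.end, load_test.end > sync_call.start, load_test.end > sync_call.end.
That pattern is 'contains'.

contains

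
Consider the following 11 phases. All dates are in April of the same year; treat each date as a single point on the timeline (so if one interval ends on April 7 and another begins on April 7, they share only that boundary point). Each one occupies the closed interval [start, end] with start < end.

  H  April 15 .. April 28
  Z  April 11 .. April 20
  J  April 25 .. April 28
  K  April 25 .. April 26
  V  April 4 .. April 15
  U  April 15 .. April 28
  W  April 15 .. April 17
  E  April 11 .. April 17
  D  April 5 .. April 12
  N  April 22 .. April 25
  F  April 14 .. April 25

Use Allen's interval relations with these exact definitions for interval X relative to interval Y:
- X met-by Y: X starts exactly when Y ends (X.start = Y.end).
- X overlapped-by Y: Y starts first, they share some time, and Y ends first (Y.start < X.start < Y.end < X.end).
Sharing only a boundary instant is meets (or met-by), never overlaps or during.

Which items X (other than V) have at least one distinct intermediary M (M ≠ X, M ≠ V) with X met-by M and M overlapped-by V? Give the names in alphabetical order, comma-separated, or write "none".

J, K

Target V = [April 4, April 15].
Intermediaries M with M overlapped-by V: E, F, Z.
Via E — items with X met-by E: none.
Via F — items with X met-by F: J, K.
Via Z — items with X met-by Z: none.
Union: J, K.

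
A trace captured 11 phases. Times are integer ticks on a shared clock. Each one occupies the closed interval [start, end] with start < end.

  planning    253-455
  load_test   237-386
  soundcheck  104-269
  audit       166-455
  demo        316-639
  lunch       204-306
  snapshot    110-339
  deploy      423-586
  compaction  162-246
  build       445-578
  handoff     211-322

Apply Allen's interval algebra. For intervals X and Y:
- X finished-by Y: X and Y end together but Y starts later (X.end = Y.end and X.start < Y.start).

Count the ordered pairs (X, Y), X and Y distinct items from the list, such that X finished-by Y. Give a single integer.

Checking all 110 ordered pairs for relation 'finished-by'; matching pairs in alphabetical order:
(audit, planning): audit finished-by planning ✓
Count: 1.

1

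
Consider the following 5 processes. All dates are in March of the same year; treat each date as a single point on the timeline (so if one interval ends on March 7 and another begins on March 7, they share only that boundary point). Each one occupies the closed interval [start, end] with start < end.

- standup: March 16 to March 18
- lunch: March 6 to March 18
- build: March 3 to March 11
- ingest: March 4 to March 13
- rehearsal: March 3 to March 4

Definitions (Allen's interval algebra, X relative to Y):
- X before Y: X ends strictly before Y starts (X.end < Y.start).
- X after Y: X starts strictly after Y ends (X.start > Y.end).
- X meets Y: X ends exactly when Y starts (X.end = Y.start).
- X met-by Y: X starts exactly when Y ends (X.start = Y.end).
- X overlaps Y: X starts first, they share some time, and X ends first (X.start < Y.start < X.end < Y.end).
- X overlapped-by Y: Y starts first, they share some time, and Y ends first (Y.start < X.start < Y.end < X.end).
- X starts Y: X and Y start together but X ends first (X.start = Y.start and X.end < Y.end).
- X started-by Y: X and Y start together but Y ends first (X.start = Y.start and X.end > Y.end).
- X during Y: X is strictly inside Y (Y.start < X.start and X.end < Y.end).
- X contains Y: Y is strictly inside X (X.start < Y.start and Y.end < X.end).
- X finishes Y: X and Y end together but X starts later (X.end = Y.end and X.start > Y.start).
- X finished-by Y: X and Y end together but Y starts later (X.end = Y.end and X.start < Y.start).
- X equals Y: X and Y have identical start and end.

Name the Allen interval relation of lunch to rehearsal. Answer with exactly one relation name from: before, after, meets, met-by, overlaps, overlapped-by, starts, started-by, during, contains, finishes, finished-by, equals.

lunch = [March 6, March 18]; rehearsal = [March 3, March 4].
Compare endpoints: lunch.start > rehearsal.start, lunch.start > rehearsal.end, lunch.end > rehearsal.start, lunch.end > rehearsal.end.
That pattern is 'after'.

after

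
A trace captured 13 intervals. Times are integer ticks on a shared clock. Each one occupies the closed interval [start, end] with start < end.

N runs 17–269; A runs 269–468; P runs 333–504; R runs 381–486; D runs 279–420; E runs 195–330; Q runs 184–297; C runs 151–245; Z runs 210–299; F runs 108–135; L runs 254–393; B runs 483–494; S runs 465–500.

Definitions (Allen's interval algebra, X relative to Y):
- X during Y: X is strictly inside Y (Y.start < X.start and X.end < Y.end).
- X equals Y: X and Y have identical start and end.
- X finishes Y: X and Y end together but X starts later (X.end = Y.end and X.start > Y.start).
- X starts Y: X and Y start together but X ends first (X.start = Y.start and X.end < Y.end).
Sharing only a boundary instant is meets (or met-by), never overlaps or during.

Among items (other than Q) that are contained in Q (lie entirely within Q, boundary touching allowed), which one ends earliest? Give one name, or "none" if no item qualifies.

Target Q = [184, 297].
A [269, 468] → overlapped-by → excluded.
B [483, 494] → after → excluded.
C [151, 245] → overlaps → excluded.
D [279, 420] → overlapped-by → excluded.
E [195, 330] → overlapped-by → excluded.
F [108, 135] → before → excluded.
L [254, 393] → overlapped-by → excluded.
N [17, 269] → overlaps → excluded.
P [333, 504] → after → excluded.
R [381, 486] → after → excluded.
S [465, 500] → after → excluded.
Z [210, 299] → overlapped-by → excluded.
No candidates → none.

none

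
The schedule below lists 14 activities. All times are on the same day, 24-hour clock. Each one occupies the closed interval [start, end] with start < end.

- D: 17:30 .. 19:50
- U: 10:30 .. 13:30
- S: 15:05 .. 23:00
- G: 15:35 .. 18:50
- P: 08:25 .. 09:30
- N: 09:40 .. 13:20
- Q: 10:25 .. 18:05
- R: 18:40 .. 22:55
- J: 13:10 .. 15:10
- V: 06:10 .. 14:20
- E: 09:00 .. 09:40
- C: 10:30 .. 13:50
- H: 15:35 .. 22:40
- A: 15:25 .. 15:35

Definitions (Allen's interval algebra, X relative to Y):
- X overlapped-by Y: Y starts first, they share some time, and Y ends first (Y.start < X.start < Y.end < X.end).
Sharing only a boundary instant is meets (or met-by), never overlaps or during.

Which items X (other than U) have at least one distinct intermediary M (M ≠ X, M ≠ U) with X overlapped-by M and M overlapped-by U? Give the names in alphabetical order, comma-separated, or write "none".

Target U = [10:30, 13:30].
Intermediaries M with M overlapped-by U: J.
Via J — items with X overlapped-by J: S.
Union: S.

S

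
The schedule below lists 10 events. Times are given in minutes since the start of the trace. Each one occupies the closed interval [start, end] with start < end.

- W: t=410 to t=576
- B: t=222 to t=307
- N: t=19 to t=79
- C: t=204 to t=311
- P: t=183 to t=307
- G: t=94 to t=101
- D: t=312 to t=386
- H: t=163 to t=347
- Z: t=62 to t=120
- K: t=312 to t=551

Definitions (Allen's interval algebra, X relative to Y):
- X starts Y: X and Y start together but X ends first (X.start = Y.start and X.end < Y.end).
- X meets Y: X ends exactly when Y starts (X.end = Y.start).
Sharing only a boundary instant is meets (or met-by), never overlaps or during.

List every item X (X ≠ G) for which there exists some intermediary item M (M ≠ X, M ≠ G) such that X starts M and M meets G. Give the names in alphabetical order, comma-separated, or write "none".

Target G = [t=94, t=101].
Intermediaries M with M meets G: none.
Union: none.

none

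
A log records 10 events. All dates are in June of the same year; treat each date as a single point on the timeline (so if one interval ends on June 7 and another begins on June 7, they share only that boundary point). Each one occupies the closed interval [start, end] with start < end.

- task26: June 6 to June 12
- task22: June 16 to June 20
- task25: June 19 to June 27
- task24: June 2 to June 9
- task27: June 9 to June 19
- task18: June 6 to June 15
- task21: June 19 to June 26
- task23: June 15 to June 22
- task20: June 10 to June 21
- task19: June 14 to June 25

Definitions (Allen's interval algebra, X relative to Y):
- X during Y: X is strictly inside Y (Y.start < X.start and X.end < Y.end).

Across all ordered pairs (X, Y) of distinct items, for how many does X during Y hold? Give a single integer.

4

Checking all 90 ordered pairs for relation 'during'; matching pairs in alphabetical order:
(task22, task19): task22 during task19 ✓
(task22, task20): task22 during task20 ✓
(task22, task23): task22 during task23 ✓
(task23, task19): task23 during task19 ✓
Count: 4.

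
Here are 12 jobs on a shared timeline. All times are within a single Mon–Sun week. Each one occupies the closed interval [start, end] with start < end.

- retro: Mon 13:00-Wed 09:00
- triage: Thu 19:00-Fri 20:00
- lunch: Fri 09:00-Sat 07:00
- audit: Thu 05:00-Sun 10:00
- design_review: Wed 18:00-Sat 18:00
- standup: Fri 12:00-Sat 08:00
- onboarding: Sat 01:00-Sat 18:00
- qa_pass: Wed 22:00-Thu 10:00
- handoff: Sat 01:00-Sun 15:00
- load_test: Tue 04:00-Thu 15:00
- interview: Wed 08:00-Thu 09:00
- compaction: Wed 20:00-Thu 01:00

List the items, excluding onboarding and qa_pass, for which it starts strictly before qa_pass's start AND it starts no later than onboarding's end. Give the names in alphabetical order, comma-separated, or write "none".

compaction, design_review, interview, load_test, retro

Conditions: its start is strictly before qa_pass's start (X.start < Wed 22:00) AND its start is no later than onboarding's end (X.start <= Sat 18:00).
audit: start Thu 05:00 < Wed 22:00? ✗; start Thu 05:00 <= Sat 18:00? ✓ → no.
compaction: start Wed 20:00 < Wed 22:00? ✓; start Wed 20:00 <= Sat 18:00? ✓ → yes.
design_review: start Wed 18:00 < Wed 22:00? ✓; start Wed 18:00 <= Sat 18:00? ✓ → yes.
handoff: start Sat 01:00 < Wed 22:00? ✗; start Sat 01:00 <= Sat 18:00? ✓ → no.
interview: start Wed 08:00 < Wed 22:00? ✓; start Wed 08:00 <= Sat 18:00? ✓ → yes.
load_test: start Tue 04:00 < Wed 22:00? ✓; start Tue 04:00 <= Sat 18:00? ✓ → yes.
lunch: start Fri 09:00 < Wed 22:00? ✗; start Fri 09:00 <= Sat 18:00? ✓ → no.
retro: start Mon 13:00 < Wed 22:00? ✓; start Mon 13:00 <= Sat 18:00? ✓ → yes.
standup: start Fri 12:00 < Wed 22:00? ✗; start Fri 12:00 <= Sat 18:00? ✓ → no.
triage: start Thu 19:00 < Wed 22:00? ✗; start Thu 19:00 <= Sat 18:00? ✓ → no.
Result: compaction, design_review, interview, load_test, retro.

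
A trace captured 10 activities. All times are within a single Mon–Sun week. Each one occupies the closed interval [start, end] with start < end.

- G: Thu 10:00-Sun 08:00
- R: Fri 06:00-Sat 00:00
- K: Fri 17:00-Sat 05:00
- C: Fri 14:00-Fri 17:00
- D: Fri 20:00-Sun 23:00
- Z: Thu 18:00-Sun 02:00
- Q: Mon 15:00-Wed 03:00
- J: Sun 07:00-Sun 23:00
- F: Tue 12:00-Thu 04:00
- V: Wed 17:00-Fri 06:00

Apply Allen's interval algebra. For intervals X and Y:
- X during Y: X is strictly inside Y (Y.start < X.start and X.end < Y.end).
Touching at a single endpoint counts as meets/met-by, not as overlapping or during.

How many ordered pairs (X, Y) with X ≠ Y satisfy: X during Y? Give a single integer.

8

Checking all 90 ordered pairs for relation 'during'; matching pairs in alphabetical order:
(C, G): C during G ✓
(C, R): C during R ✓
(C, Z): C during Z ✓
(K, G): K during G ✓
(K, Z): K during Z ✓
(R, G): R during G ✓
(R, Z): R during Z ✓
(Z, G): Z during G ✓
Count: 8.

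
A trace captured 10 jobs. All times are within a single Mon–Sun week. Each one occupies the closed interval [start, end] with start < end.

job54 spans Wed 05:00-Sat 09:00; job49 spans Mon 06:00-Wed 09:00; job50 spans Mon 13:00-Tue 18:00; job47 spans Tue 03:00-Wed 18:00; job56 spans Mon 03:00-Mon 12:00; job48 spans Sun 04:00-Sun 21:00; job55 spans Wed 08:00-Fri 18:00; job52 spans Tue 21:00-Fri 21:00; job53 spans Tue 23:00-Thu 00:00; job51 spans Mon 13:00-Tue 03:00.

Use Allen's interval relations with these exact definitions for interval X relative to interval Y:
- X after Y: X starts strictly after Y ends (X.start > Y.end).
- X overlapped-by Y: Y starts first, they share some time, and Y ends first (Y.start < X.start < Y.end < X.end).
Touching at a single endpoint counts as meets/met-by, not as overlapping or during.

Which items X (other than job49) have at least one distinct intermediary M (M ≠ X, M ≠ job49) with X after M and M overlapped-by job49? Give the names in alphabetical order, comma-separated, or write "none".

Target job49 = [Mon 06:00, Wed 09:00].
Intermediaries M with M overlapped-by job49: job47, job52, job53, job54, job55.
Via job47 — items with X after job47: job48.
Via job52 — items with X after job52: job48.
Via job53 — items with X after job53: job48.
Via job54 — items with X after job54: job48.
Via job55 — items with X after job55: job48.
Union: job48.

job48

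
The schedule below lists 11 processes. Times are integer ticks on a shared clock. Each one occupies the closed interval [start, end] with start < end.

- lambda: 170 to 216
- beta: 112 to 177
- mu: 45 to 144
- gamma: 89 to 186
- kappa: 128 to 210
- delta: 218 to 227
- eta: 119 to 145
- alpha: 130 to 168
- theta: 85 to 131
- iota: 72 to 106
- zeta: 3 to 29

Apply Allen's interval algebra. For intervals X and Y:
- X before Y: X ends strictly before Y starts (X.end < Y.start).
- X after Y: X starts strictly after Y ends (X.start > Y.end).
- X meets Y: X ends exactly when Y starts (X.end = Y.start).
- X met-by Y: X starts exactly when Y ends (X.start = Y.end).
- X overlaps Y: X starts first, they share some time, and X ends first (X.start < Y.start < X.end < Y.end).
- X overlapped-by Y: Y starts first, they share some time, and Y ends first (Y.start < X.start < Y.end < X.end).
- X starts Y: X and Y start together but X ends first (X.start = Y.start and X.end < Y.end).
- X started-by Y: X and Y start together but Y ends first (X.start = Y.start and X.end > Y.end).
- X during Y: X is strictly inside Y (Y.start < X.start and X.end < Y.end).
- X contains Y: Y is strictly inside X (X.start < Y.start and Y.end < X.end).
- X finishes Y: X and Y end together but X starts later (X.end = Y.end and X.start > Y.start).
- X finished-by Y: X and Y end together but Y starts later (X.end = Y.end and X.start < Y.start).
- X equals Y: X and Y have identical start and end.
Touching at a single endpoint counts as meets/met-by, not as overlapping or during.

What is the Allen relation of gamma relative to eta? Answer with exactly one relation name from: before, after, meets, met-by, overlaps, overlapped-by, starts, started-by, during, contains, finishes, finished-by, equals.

contains

gamma = [89, 186]; eta = [119, 145].
Compare endpoints: gamma.start < eta.start, gamma.start < eta.end, gamma.end > eta.start, gamma.end > eta.end.
That pattern is 'contains'.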